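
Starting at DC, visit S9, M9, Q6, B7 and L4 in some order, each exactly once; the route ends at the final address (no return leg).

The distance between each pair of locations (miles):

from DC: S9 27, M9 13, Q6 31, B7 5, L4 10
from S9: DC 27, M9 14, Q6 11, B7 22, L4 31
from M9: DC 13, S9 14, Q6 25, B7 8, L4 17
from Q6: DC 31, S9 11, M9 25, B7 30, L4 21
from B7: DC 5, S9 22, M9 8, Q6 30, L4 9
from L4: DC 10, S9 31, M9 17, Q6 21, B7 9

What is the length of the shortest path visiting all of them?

There are 5! = 120 possible orderings.
DC → S9 → M9 → Q6 → B7 → L4: 27+14+25+30+9 = 105
DC → S9 → M9 → Q6 → L4 → B7: 27+14+25+21+9 = 96
DC → S9 → M9 → B7 → Q6 → L4: 27+14+8+30+21 = 100
DC → S9 → M9 → B7 → L4 → Q6: 27+14+8+9+21 = 79
DC → S9 → M9 → L4 → Q6 → B7: 27+14+17+21+30 = 109
DC → S9 → M9 → L4 → B7 → Q6: 27+14+17+9+30 = 97
DC → S9 → Q6 → M9 → B7 → L4: 27+11+25+8+9 = 80
DC → S9 → Q6 → M9 → L4 → B7: 27+11+25+17+9 = 89
DC → S9 → Q6 → B7 → M9 → L4: 27+11+30+8+17 = 93
DC → S9 → Q6 → B7 → L4 → M9: 27+11+30+9+17 = 94
DC → S9 → Q6 → L4 → M9 → B7: 27+11+21+17+8 = 84
DC → S9 → Q6 → L4 → B7 → M9: 27+11+21+9+8 = 76
DC → S9 → B7 → M9 → Q6 → L4: 27+22+8+25+21 = 103
DC → S9 → B7 → M9 → L4 → Q6: 27+22+8+17+21 = 95
… (106 more)
DC → L4 → B7 → M9 → S9 → Q6: 10+9+8+14+11 = 52  ← best
The minimum is 52.
One shortest path: DC → L4 → B7 → M9 → S9 → Q6.

Shortest open route: 52 miles.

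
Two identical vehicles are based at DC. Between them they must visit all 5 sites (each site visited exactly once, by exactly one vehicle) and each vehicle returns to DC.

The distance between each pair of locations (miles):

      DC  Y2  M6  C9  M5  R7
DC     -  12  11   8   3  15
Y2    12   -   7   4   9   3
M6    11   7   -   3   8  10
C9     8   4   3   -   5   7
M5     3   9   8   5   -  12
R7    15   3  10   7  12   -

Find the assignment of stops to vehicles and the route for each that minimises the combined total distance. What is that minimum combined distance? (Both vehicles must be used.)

42 miles — the smallest possible combined total.

Try each way of splitting the stops between the two vehicles (each non-empty) and, for each split, find the best tour for each vehicle:
  {Y2} + {M6, C9, M5, R7}: 24 + 36 = 60
  {M6} + {Y2, C9, M5, R7}: 22 + 30 = 52
  {Y2, M6} + {C9, M5, R7}: 30 + 30 = 60
  {C9} + {Y2, M6, M5, R7}: 16 + 36 = 52
  {Y2, C9} + {M6, M5, R7}: 24 + 36 = 60
  {M6, C9} + {Y2, M5, R7}: 22 + 30 = 52
  … (15 splits in total)
  {M5} + {Y2, M6, C9, R7}: 6 + 36 = 42  ← best
Best: vehicle 1 DC → M5 → DC = 6; vehicle 2 DC → Y2 → R7 → M6 → C9 → DC = 36; combined 42.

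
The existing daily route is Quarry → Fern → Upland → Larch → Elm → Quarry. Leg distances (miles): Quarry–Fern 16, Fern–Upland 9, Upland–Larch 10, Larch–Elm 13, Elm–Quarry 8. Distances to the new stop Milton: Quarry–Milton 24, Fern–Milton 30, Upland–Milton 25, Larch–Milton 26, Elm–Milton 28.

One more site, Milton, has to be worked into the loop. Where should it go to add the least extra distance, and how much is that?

Insertion cost between consecutive stops i–j is d(i,Milton) + d(Milton,j) − d(i,j):
  between Quarry and Fern: 24 + 30 − 16 = 38
  between Fern and Upland: 30 + 25 − 9 = 46
  between Upland and Larch: 25 + 26 − 10 = 41
  between Larch and Elm: 26 + 28 − 13 = 41
  between Elm and Quarry: 28 + 24 − 8 = 44
Cheapest insertion is between Quarry and Fern, adding 38.
New total = 56 + 38 = 94.

+38 miles — insert Milton between Quarry and Fern.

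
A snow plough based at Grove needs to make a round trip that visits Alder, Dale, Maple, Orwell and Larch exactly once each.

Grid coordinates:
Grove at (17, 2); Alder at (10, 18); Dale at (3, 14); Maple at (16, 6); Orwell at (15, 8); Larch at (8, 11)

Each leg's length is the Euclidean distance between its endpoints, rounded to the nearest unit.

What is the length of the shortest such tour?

There are 60 distinct closed tours to check (reversals are equivalent).
Grove → Alder → Dale → Maple → Orwell → Larch → Grove: 17+8+15+2+8+13 = 63
Grove → Alder → Dale → Maple → Larch → Orwell → Grove: 17+8+15+9+8+6 = 63
Grove → Alder → Dale → Orwell → Maple → Larch → Grove: 17+8+13+2+9+13 = 62
Grove → Alder → Dale → Orwell → Larch → Maple → Grove: 17+8+13+8+9+4 = 59
Grove → Alder → Dale → Larch → Maple → Orwell → Grove: 17+8+6+9+2+6 = 48
Grove → Alder → Dale → Larch → Orwell → Maple → Grove: 17+8+6+8+2+4 = 45
Grove → Alder → Maple → Dale → Orwell → Larch → Grove: 17+13+15+13+8+13 = 79
Grove → Alder → Maple → Dale → Larch → Orwell → Grove: 17+13+15+6+8+6 = 65
Grove → Alder → Maple → Orwell → Dale → Larch → Grove: 17+13+2+13+6+13 = 64
Grove → Alder → Maple → Orwell → Larch → Dale → Grove: 17+13+2+8+6+18 = 64
Grove → Alder → Maple → Larch → Dale → Orwell → Grove: 17+13+9+6+13+6 = 64
Grove → Alder → Maple → Larch → Orwell → Dale → Grove: 17+13+9+8+13+18 = 78
Grove → Alder → Orwell → Dale → Maple → Larch → Grove: 17+11+13+15+9+13 = 78
Grove → Alder → Orwell → Dale → Larch → Maple → Grove: 17+11+13+6+9+4 = 60
… (46 more)
Grove → Maple → Orwell → Alder → Dale → Larch → Grove: 4+2+11+8+6+13 = 44  ← best
The minimum is 44.
One optimal route: Grove → Maple → Orwell → Alder → Dale → Larch → Grove (or its reverse).

Shortest round trip = 44.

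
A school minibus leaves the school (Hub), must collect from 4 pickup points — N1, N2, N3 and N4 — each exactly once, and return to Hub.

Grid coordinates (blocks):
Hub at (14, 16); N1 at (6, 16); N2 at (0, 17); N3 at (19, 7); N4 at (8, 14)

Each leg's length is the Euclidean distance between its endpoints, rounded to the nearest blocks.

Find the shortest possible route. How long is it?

Shortest round trip = 46 blocks.

With 4 stops there are 4!/2 = 12 distinct round trips (a route and its reverse cost the same).
Hub-N1-N2-N3-N4-Hub: 8+6+21+13+6 = 54
Hub-N1-N2-N4-N3-Hub: 8+6+9+13+10 = 46
Hub-N1-N3-N2-N4-Hub: 8+16+21+9+6 = 60
Hub-N1-N3-N4-N2-Hub: 8+16+13+9+14 = 60
Hub-N1-N4-N2-N3-Hub: 8+3+9+21+10 = 51
Hub-N1-N4-N3-N2-Hub: 8+3+13+21+14 = 59
Hub-N2-N1-N3-N4-Hub: 14+6+16+13+6 = 55
Hub-N2-N1-N4-N3-Hub: 14+6+3+13+10 = 46
Hub-N2-N3-N1-N4-Hub: 14+21+16+3+6 = 60
Hub-N2-N4-N1-N3-Hub: 14+9+3+16+10 = 52
Hub-N3-N1-N2-N4-Hub: 10+16+6+9+6 = 47
Hub-N3-N2-N1-N4-Hub: 10+21+6+3+6 = 46
The minimum is 46.
One optimal route: Hub → N1 → N2 → N4 → N3 → Hub (or its reverse).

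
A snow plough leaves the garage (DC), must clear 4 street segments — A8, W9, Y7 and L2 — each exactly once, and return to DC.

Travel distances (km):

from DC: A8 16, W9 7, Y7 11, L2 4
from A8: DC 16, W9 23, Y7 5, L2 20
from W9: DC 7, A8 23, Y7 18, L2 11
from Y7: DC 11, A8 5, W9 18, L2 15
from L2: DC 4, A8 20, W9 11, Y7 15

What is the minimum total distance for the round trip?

There are 12 distinct closed tours to check (reversals are equivalent).
DC→A8→W9→Y7→L2→DC: 16+23+18+15+4 = 76
DC→A8→W9→L2→Y7→DC: 16+23+11+15+11 = 76
DC→A8→Y7→W9→L2→DC: 16+5+18+11+4 = 54
DC→A8→Y7→L2→W9→DC: 16+5+15+11+7 = 54
DC→A8→L2→W9→Y7→DC: 16+20+11+18+11 = 76
DC→A8→L2→Y7→W9→DC: 16+20+15+18+7 = 76
DC→W9→A8→Y7→L2→DC: 7+23+5+15+4 = 54
DC→W9→A8→L2→Y7→DC: 7+23+20+15+11 = 76
DC→W9→Y7→A8→L2→DC: 7+18+5+20+4 = 54
DC→W9→L2→A8→Y7→DC: 7+11+20+5+11 = 54
DC→Y7→A8→W9→L2→DC: 11+5+23+11+4 = 54
DC→Y7→W9→A8→L2→DC: 11+18+23+20+4 = 76
The minimum is 54.
One optimal route: DC → A8 → Y7 → W9 → L2 → DC (or its reverse).

Shortest round trip = 54 km.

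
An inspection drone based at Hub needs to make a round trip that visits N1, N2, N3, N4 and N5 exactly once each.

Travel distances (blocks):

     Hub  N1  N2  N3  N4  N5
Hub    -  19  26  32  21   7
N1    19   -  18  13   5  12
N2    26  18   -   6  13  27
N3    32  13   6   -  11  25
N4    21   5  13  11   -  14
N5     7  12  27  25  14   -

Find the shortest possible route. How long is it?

Hub → N1 → N2 → N3 → N4 → N5 → Hub: 19+18+6+11+14+7 = 75
Hub → N1 → N2 → N3 → N5 → N4 → Hub: 19+18+6+25+14+21 = 103
Hub → N1 → N2 → N4 → N3 → N5 → Hub: 19+18+13+11+25+7 = 93
Hub → N1 → N2 → N4 → N5 → N3 → Hub: 19+18+13+14+25+32 = 121
Hub → N1 → N2 → N5 → N3 → N4 → Hub: 19+18+27+25+11+21 = 121
Hub → N1 → N2 → N5 → N4 → N3 → Hub: 19+18+27+14+11+32 = 121
Hub → N1 → N3 → N2 → N4 → N5 → Hub: 19+13+6+13+14+7 = 72
Hub → N1 → N3 → N2 → N5 → N4 → Hub: 19+13+6+27+14+21 = 100
Hub → N1 → N3 → N4 → N2 → N5 → Hub: 19+13+11+13+27+7 = 90
Hub → N1 → N3 → N4 → N5 → N2 → Hub: 19+13+11+14+27+26 = 110
Hub → N1 → N3 → N5 → N2 → N4 → Hub: 19+13+25+27+13+21 = 118
Hub → N1 → N3 → N5 → N4 → N2 → Hub: 19+13+25+14+13+26 = 110
Hub → N1 → N4 → N2 → N3 → N5 → Hub: 19+5+13+6+25+7 = 75
Hub → N1 → N4 → N2 → N5 → N3 → Hub: 19+5+13+27+25+32 = 121
… (46 more)
Hub → N2 → N3 → N4 → N1 → N5 → Hub: 26+6+11+5+12+7 = 67  ← best
The minimum is 67.
One optimal route: Hub → N2 → N3 → N4 → N1 → N5 → Hub (or its reverse).

Shortest round trip = 67 blocks.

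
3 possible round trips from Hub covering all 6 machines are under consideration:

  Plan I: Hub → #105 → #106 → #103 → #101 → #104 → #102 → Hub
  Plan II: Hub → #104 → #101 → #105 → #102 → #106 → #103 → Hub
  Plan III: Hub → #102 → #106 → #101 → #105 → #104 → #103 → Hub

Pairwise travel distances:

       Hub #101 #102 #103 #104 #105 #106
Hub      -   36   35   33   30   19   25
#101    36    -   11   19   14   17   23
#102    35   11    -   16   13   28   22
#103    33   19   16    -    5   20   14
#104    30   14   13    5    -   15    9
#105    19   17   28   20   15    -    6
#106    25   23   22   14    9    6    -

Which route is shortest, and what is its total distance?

Shortest is Plan I, total 120.

Plan I: 19 + 6 + 14 + 19 + 14 + 13 + 35 = 120
Plan II: 30 + 14 + 17 + 28 + 22 + 14 + 33 = 158
Plan III: 35 + 22 + 23 + 17 + 15 + 5 + 33 = 150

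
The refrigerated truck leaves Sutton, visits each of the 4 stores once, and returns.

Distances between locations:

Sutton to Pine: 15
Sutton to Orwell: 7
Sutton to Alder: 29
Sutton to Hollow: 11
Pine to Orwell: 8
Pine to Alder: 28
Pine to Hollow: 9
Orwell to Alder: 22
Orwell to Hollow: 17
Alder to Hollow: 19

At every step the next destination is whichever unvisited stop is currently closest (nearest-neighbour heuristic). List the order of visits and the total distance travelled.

From Sutton: distances to unvisited — Orwell=7, Hollow=11, Pine=15, Alder=29. Nearest is Orwell (7).
From Orwell: distances to unvisited — Pine=8, Hollow=17, Alder=22. Nearest is Pine (8).
From Pine: distances to unvisited — Hollow=9, Alder=28. Nearest is Hollow (9).
From Hollow: distances to unvisited — Alder=19. Nearest is Alder (19).
Return Alder→Sutton: 29.
Total = 7 + 8 + 9 + 19 + 29 = 72.

Nearest-neighbour total = 72; route Sutton → Orwell → Pine → Hollow → Alder → Sutton.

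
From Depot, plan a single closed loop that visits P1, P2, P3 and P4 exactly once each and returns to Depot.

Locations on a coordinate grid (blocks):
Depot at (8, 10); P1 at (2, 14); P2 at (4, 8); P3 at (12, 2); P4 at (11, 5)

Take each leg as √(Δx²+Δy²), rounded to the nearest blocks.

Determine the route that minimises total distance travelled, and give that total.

32 blocks — the shortest possible round trip.

With 4 stops there are 4!/2 = 12 distinct round trips (a route and its reverse cost the same).
Depot-P1-P2-P3-P4-Depot: 7+6+10+3+6 = 32
Depot-P1-P2-P4-P3-Depot: 7+6+8+3+9 = 33
Depot-P1-P3-P2-P4-Depot: 7+16+10+8+6 = 47
Depot-P1-P3-P4-P2-Depot: 7+16+3+8+4 = 38
Depot-P1-P4-P2-P3-Depot: 7+13+8+10+9 = 47
Depot-P1-P4-P3-P2-Depot: 7+13+3+10+4 = 37
Depot-P2-P1-P3-P4-Depot: 4+6+16+3+6 = 35
Depot-P2-P1-P4-P3-Depot: 4+6+13+3+9 = 35
Depot-P2-P3-P1-P4-Depot: 4+10+16+13+6 = 49
Depot-P2-P4-P1-P3-Depot: 4+8+13+16+9 = 50
Depot-P3-P1-P2-P4-Depot: 9+16+6+8+6 = 45
Depot-P3-P2-P1-P4-Depot: 9+10+6+13+6 = 44
The minimum is 32.
One optimal route: Depot → P1 → P2 → P3 → P4 → Depot (or its reverse).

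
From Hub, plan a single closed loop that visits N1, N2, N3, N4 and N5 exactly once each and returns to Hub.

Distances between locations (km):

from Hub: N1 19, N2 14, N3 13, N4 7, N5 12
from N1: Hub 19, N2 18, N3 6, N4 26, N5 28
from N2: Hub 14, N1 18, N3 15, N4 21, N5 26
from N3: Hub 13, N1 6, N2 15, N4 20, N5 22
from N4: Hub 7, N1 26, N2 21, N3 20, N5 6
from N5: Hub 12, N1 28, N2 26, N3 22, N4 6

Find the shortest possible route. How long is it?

73 km — the shortest possible round trip.

There are 60 distinct closed tours to check (reversals are equivalent).
Hub - N1 - N2 - N3 - N4 - N5 - Hub: 19+18+15+20+6+12 = 90
Hub - N1 - N2 - N3 - N5 - N4 - Hub: 19+18+15+22+6+7 = 87
Hub - N1 - N2 - N4 - N3 - N5 - Hub: 19+18+21+20+22+12 = 112
Hub - N1 - N2 - N4 - N5 - N3 - Hub: 19+18+21+6+22+13 = 99
Hub - N1 - N2 - N5 - N3 - N4 - Hub: 19+18+26+22+20+7 = 112
Hub - N1 - N2 - N5 - N4 - N3 - Hub: 19+18+26+6+20+13 = 102
Hub - N1 - N3 - N2 - N4 - N5 - Hub: 19+6+15+21+6+12 = 79
Hub - N1 - N3 - N2 - N5 - N4 - Hub: 19+6+15+26+6+7 = 79
Hub - N1 - N3 - N4 - N2 - N5 - Hub: 19+6+20+21+26+12 = 104
Hub - N1 - N3 - N4 - N5 - N2 - Hub: 19+6+20+6+26+14 = 91
Hub - N1 - N3 - N5 - N2 - N4 - Hub: 19+6+22+26+21+7 = 101
Hub - N1 - N3 - N5 - N4 - N2 - Hub: 19+6+22+6+21+14 = 88
Hub - N1 - N4 - N2 - N3 - N5 - Hub: 19+26+21+15+22+12 = 115
Hub - N1 - N4 - N2 - N5 - N3 - Hub: 19+26+21+26+22+13 = 127
… (46 more)
Hub - N2 - N1 - N3 - N5 - N4 - Hub: 14+18+6+22+6+7 = 73  ← best
The minimum is 73.
One optimal route: Hub → N2 → N1 → N3 → N5 → N4 → Hub (or its reverse).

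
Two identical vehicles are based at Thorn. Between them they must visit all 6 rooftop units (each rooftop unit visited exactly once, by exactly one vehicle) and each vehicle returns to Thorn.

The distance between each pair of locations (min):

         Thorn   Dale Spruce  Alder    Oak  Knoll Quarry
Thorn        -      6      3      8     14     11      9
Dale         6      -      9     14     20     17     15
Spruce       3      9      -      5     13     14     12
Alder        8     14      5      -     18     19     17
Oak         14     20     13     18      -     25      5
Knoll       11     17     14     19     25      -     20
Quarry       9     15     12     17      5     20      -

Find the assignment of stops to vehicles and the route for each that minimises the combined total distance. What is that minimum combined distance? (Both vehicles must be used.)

Minimum combined distance: 74 min.

Check every non-empty split of the stops between the two vehicles; for each half take its own optimal tour:
  {Dale} + {Spruce, Alder, Oak, Knoll, Quarry}: 12 + 62 = 74
  {Spruce} + {Dale, Alder, Oak, Knoll, Quarry}: 6 + 74 = 80
  {Dale, Spruce} + {Alder, Oak, Knoll, Quarry}: 18 + 62 = 80
  {Alder} + {Dale, Spruce, Oak, Knoll, Quarry}: 16 + 64 = 80
  {Dale, Alder} + {Spruce, Oak, Knoll, Quarry}: 28 + 52 = 80
  {Spruce, Alder} + {Dale, Oak, Knoll, Quarry}: 16 + 62 = 78
  … (31 splits in total)
Best: vehicle 1 Thorn → Dale → Thorn = 12; vehicle 2 Thorn → Spruce → Alder → Oak → Quarry → Knoll → Thorn = 62; combined 74.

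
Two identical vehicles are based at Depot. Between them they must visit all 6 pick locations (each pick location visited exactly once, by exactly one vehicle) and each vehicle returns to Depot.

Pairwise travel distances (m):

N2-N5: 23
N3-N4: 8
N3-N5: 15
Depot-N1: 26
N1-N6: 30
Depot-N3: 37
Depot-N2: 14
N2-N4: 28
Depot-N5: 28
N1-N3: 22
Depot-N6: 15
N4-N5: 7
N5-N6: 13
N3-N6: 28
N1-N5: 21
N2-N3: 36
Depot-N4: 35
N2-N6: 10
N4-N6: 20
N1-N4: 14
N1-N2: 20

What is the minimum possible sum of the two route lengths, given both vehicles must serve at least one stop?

Minimum combined distance: 119 m.

There are 2^5 − 1 = 31 ways to divide the 6 stops into two non-empty groups. For each, the best each vehicle can do is its own shortest tour through its group:
  {N1} + {N2, N3, N4, N5, N6}: 52 + 89 = 141
  {N2} + {N1, N3, N4, N5, N6}: 28 + 91 = 119
  {N1, N2} + {N3, N4, N5, N6}: 60 + 80 = 140
  {N3} + {N1, N2, N4, N5, N6}: 74 + 83 = 157
  {N1, N3} + {N2, N4, N5, N6}: 85 + 77 = 162
  {N2, N3} + {N1, N4, N5, N6}: 87 + 75 = 162
  … (31 splits in total)
Best: vehicle 1 Depot → N2 → Depot = 28; vehicle 2 Depot → N1 → N3 → N4 → N5 → N6 → Depot = 91; combined 119.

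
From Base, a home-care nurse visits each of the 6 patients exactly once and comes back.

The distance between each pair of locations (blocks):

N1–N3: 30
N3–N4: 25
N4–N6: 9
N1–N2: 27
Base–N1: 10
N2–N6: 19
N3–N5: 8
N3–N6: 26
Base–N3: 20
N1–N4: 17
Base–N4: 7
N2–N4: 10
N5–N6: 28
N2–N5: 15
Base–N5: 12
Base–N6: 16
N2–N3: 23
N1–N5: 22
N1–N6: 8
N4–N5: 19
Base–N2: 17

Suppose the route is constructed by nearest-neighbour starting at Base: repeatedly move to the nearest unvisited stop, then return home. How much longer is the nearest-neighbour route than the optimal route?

Excess over optimum: 14 blocks.

From Base: N4=7, N1=10, N5=12, N6=16, N2=17, N3=20 → choose N4 (7).
From N4: N6=9, N2=10, N1=17, N5=19, N3=25 → choose N6 (9).
From N6: N1=8, N2=19, N3=26, N5=28 → choose N1 (8).
From N1: N5=22, N2=27, N3=30 → choose N5 (22).
From N5: N3=8, N2=15 → choose N3 (8).
From N3: N2=23 → choose N2 (23).
NN route Base → N4 → N6 → N1 → N5 → N3 → N2 → Base costs 94.
Optimal: Base → N1 → N6 → N4 → N2 → N3 → N5 → Base costs 80 (by enumerating all 360 distinct tours).
Excess = 94 − 80 = 14.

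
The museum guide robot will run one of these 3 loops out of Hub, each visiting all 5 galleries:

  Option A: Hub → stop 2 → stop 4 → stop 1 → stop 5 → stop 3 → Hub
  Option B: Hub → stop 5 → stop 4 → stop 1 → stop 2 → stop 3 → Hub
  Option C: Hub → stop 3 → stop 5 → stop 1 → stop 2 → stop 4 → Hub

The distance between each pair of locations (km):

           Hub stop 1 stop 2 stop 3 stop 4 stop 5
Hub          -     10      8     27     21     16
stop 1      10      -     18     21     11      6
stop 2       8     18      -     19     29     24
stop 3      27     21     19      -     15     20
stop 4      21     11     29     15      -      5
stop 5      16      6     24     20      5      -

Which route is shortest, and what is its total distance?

Option A: 8 + 29 + 11 + 6 + 20 + 27 = 101
Option B: 16 + 5 + 11 + 18 + 19 + 27 = 96
Option C: 27 + 20 + 6 + 18 + 29 + 21 = 121

Shortest is Option B, total 96 km.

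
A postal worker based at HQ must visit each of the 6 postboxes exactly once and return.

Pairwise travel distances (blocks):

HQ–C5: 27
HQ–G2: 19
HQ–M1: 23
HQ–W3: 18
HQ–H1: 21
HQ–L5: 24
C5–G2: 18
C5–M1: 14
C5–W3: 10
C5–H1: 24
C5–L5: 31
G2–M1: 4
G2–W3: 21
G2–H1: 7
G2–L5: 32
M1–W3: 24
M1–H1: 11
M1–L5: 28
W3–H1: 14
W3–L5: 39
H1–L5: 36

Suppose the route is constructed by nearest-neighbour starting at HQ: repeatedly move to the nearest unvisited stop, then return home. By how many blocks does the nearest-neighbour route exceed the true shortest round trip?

From HQ: W3=18, G2=19, H1=21, M1=23, L5=24, C5=27 → choose W3 (18).
From W3: C5=10, H1=14, G2=21, M1=24, L5=39 → choose C5 (10).
From C5: M1=14, G2=18, H1=24, L5=31 → choose M1 (14).
From M1: G2=4, H1=11, L5=28 → choose G2 (4).
From G2: H1=7, L5=32 → choose H1 (7).
From H1: L5=36 → choose L5 (36).
NN route HQ → W3 → C5 → M1 → G2 → H1 → L5 → HQ costs 113.
Optimal: HQ → W3 → H1 → G2 → M1 → C5 → L5 → HQ costs 112 (by enumerating all 360 distinct tours).
Excess = 113 − 112 = 1.

The nearest-neighbour route is 1 blocks longer than optimal.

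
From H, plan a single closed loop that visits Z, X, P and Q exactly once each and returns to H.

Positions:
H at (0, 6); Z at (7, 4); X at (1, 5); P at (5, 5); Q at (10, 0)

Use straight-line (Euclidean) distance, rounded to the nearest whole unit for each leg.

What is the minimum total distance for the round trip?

With 4 stops there are 4!/2 = 12 distinct round trips (a route and its reverse cost the same).
H - Z - X - P - Q - H: 7+6+4+7+12 = 36
H - Z - X - Q - P - H: 7+6+10+7+5 = 35
H - Z - P - X - Q - H: 7+2+4+10+12 = 35
H - Z - P - Q - X - H: 7+2+7+10+1 = 27
H - Z - Q - X - P - H: 7+5+10+4+5 = 31
H - Z - Q - P - X - H: 7+5+7+4+1 = 24
H - X - Z - P - Q - H: 1+6+2+7+12 = 28
H - X - Z - Q - P - H: 1+6+5+7+5 = 24
H - X - P - Z - Q - H: 1+4+2+5+12 = 24
H - X - Q - Z - P - H: 1+10+5+2+5 = 23
H - P - Z - X - Q - H: 5+2+6+10+12 = 35
H - P - X - Z - Q - H: 5+4+6+5+12 = 32
The minimum is 23.
One optimal route: H → X → Q → Z → P → H (or its reverse).

Minimum total distance: 23.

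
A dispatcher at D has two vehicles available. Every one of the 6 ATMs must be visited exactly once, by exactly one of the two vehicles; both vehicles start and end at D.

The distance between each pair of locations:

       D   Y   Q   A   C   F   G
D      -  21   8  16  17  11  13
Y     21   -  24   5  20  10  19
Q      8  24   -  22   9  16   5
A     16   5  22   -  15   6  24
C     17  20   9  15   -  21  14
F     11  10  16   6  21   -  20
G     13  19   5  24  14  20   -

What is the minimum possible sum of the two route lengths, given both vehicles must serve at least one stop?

There are 2^5 − 1 = 31 ways to divide the 6 stops into two non-empty groups. For each, the best each vehicle can do is its own shortest tour through its group:
  {Y} + {Q, A, C, F, G}: 42 + 59 = 101
  {Q} + {Y, A, C, F, G}: 16 + 68 = 84
  {Y, Q} + {A, C, F, G}: 53 + 59 = 112
  {A} + {Y, Q, C, F, G}: 32 + 68 = 100
  {Y, A} + {Q, C, F, G}: 42 + 59 = 101
  {Q, A} + {Y, C, F, G}: 46 + 68 = 114
  … (31 splits in total)
Best: vehicle 1 D → Q → D = 16; vehicle 2 D → F → Y → A → C → G → D = 68; combined 84.

Minimum combined distance: 84.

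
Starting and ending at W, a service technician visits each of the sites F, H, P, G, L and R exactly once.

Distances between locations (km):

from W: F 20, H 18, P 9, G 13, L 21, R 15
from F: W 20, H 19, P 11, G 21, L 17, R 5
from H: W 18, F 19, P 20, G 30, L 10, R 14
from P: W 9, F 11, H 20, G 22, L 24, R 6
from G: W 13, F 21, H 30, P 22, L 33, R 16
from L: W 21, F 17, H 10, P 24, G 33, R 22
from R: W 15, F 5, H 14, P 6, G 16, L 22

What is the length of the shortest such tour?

There are 360 distinct closed tours to check (reversals are equivalent).
W-F-H-P-G-L-R-W: 20+19+20+22+33+22+15 = 151
W-F-H-P-G-R-L-W: 20+19+20+22+16+22+21 = 140
W-F-H-P-L-G-R-W: 20+19+20+24+33+16+15 = 147
W-F-H-P-L-R-G-W: 20+19+20+24+22+16+13 = 134
W-F-H-P-R-G-L-W: 20+19+20+6+16+33+21 = 135
W-F-H-P-R-L-G-W: 20+19+20+6+22+33+13 = 133
W-F-H-G-P-L-R-W: 20+19+30+22+24+22+15 = 152
W-F-H-G-P-R-L-W: 20+19+30+22+6+22+21 = 140
… (352 more)
W-P-F-L-H-R-G-W: 9+11+17+10+14+16+13 = 90  ← best
The minimum is 90.
One optimal route: W → P → F → L → H → R → G → W (or its reverse).

Minimum total distance: 90 km.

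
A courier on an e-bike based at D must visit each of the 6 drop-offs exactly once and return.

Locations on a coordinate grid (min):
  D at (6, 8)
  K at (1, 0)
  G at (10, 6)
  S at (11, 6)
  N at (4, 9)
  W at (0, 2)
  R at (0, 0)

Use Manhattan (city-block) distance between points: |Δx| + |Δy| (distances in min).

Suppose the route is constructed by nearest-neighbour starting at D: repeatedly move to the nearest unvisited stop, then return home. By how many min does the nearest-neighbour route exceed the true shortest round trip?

From D: N=3, G=6, S=7, W=12, K=13, R=14 → choose N (3).
From N: G=9, S=10, W=11, K=12, R=13 → choose G (9).
From G: S=1, W=14, K=15, R=16 → choose S (1).
From S: W=15, K=16, R=17 → choose W (15).
From W: R=2, K=3 → choose R (2).
From R: K=1 → choose K (1).
NN route D → N → G → S → W → R → K → D costs 44.
Optimal: D → G → S → K → R → W → N → D costs 40 (by enumerating all 360 distinct tours).
Excess = 44 − 40 = 4.

The nearest-neighbour route is 4 min longer than optimal.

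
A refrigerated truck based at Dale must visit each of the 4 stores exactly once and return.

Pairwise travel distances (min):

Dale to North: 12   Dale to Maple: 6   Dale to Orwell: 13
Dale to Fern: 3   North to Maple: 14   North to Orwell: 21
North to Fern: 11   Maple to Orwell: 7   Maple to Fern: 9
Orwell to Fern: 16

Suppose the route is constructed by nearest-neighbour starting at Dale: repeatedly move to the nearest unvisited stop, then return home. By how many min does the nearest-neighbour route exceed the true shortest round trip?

4 min longer than the optimal tour.

From Dale: Fern=3, Maple=6, North=12, Orwell=13 → choose Fern (3).
From Fern: Maple=9, North=11, Orwell=16 → choose Maple (9).
From Maple: Orwell=7, North=14 → choose Orwell (7).
From Orwell: North=21 → choose North (21).
NN route Dale → Fern → Maple → Orwell → North → Dale costs 52.
Optimal: Dale → Maple → Orwell → North → Fern → Dale costs 48 (by enumerating all 12 distinct tours).
Excess = 52 − 48 = 4.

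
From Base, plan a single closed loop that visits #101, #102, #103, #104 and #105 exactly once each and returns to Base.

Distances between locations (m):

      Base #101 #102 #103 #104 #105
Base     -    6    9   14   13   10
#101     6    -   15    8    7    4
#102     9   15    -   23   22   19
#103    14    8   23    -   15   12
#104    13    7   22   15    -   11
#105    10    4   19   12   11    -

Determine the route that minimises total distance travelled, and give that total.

68 m — the shortest possible round trip.

Base-#101-#102-#103-#104-#105-Base: 6+15+23+15+11+10 = 80
Base-#101-#102-#103-#105-#104-Base: 6+15+23+12+11+13 = 80
Base-#101-#102-#104-#103-#105-Base: 6+15+22+15+12+10 = 80
Base-#101-#102-#104-#105-#103-Base: 6+15+22+11+12+14 = 80
Base-#101-#102-#105-#103-#104-Base: 6+15+19+12+15+13 = 80
Base-#101-#102-#105-#104-#103-Base: 6+15+19+11+15+14 = 80
Base-#101-#103-#102-#104-#105-Base: 6+8+23+22+11+10 = 80
Base-#101-#103-#102-#105-#104-Base: 6+8+23+19+11+13 = 80
Base-#101-#103-#104-#102-#105-Base: 6+8+15+22+19+10 = 80
Base-#101-#103-#104-#105-#102-Base: 6+8+15+11+19+9 = 68
Base-#101-#103-#105-#102-#104-Base: 6+8+12+19+22+13 = 80
Base-#101-#103-#105-#104-#102-Base: 6+8+12+11+22+9 = 68
Base-#101-#104-#102-#103-#105-Base: 6+7+22+23+12+10 = 80
Base-#101-#104-#102-#105-#103-Base: 6+7+22+19+12+14 = 80
… (46 more)
The minimum is 68.
One optimal route: Base → #101 → #103 → #104 → #105 → #102 → Base (or its reverse).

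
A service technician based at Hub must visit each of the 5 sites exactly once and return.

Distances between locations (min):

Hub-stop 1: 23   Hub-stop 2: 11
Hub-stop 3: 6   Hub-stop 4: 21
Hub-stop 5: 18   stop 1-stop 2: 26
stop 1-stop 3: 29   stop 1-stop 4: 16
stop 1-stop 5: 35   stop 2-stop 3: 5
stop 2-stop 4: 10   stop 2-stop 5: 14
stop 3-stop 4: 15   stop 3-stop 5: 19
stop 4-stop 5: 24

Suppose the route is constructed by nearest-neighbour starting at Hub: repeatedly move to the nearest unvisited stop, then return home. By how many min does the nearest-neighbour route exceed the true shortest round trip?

From Hub: stop 3=6, stop 2=11, stop 5=18, stop 4=21, stop 1=23 → choose stop 3 (6).
From stop 3: stop 2=5, stop 4=15, stop 5=19, stop 1=29 → choose stop 2 (5).
From stop 2: stop 4=10, stop 5=14, stop 1=26 → choose stop 4 (10).
From stop 4: stop 1=16, stop 5=24 → choose stop 1 (16).
From stop 1: stop 5=35 → choose stop 5 (35).
NN route Hub → stop 3 → stop 2 → stop 4 → stop 1 → stop 5 → Hub costs 90.
Optimal: Hub → stop 1 → stop 4 → stop 2 → stop 5 → stop 3 → Hub costs 88 (by enumerating all 60 distinct tours).
Excess = 90 − 88 = 2.

Excess over optimum: 2 min.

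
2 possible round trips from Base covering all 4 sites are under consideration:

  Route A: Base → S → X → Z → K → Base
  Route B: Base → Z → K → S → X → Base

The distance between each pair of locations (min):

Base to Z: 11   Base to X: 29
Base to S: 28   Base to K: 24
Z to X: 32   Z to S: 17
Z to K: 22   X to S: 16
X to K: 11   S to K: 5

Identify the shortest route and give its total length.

Shortest is Route B, total 83 min.

Route A: 28 + 16 + 32 + 22 + 24 = 122
Route B: 11 + 22 + 5 + 16 + 29 = 83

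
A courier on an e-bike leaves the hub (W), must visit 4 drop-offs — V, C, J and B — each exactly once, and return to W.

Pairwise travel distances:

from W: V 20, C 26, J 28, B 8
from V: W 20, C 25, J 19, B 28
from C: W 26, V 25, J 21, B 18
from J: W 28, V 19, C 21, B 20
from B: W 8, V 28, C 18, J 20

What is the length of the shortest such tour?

Minimum total distance: 86.

W→V→C→J→B→W: 20+25+21+20+8 = 94
W→V→C→B→J→W: 20+25+18+20+28 = 111
W→V→J→C→B→W: 20+19+21+18+8 = 86
W→V→J→B→C→W: 20+19+20+18+26 = 103
W→V→B→C→J→W: 20+28+18+21+28 = 115
W→V→B→J→C→W: 20+28+20+21+26 = 115
W→C→V→J→B→W: 26+25+19+20+8 = 98
W→C→V→B→J→W: 26+25+28+20+28 = 127
W→C→J→V→B→W: 26+21+19+28+8 = 102
W→C→B→V→J→W: 26+18+28+19+28 = 119
W→J→V→C→B→W: 28+19+25+18+8 = 98
W→J→C→V→B→W: 28+21+25+28+8 = 110
The minimum is 86.
One optimal route: W → V → J → C → B → W (or its reverse).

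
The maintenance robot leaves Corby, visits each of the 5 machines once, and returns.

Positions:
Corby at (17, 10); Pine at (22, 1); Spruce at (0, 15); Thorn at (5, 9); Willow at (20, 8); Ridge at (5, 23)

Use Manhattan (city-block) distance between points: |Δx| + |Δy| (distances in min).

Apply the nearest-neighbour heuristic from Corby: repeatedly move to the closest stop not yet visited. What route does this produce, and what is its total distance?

At Corby the remaining stops are Willow 5, Thorn 13, Pine 14, Spruce 22, Ridge 25; go to Willow.
At Willow the remaining stops are Pine 9, Thorn 16, Spruce 27, Ridge 30; go to Pine.
At Pine the remaining stops are Thorn 25, Spruce 36, Ridge 39; go to Thorn.
At Thorn the remaining stops are Spruce 11, Ridge 14; go to Spruce.
At Spruce the remaining stops are Ridge 13; go to Ridge.
Return Ridge→Corby: 25.
Total = 5 + 9 + 25 + 11 + 13 + 25 = 88.

Total distance 88 min via the nearest-neighbour route Corby → Willow → Pine → Thorn → Spruce → Ridge → Corby.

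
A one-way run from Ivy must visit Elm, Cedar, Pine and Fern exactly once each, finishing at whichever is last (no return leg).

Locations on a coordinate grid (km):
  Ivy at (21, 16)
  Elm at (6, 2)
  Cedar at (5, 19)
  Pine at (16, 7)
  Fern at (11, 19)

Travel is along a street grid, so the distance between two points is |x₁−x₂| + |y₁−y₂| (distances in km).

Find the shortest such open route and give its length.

There are 4! = 24 possible orderings.
Ivy - Elm - Cedar - Pine - Fern: 29+18+23+17 = 87
Ivy - Elm - Cedar - Fern - Pine: 29+18+6+17 = 70
Ivy - Elm - Pine - Cedar - Fern: 29+15+23+6 = 73
Ivy - Elm - Pine - Fern - Cedar: 29+15+17+6 = 67
Ivy - Elm - Fern - Cedar - Pine: 29+22+6+23 = 80
Ivy - Elm - Fern - Pine - Cedar: 29+22+17+23 = 91
Ivy - Cedar - Elm - Pine - Fern: 19+18+15+17 = 69
Ivy - Cedar - Elm - Fern - Pine: 19+18+22+17 = 76
Ivy - Cedar - Pine - Elm - Fern: 19+23+15+22 = 79
Ivy - Cedar - Pine - Fern - Elm: 19+23+17+22 = 81
Ivy - Cedar - Fern - Elm - Pine: 19+6+22+15 = 62
Ivy - Cedar - Fern - Pine - Elm: 19+6+17+15 = 57
Ivy - Pine - Elm - Cedar - Fern: 14+15+18+6 = 53
Ivy - Pine - Elm - Fern - Cedar: 14+15+22+6 = 57
… (10 more)
Ivy - Fern - Cedar - Elm - Pine: 13+6+18+15 = 52  ← best
The minimum is 52.
One shortest path: Ivy → Fern → Cedar → Elm → Pine.

Shortest open route: 52 km.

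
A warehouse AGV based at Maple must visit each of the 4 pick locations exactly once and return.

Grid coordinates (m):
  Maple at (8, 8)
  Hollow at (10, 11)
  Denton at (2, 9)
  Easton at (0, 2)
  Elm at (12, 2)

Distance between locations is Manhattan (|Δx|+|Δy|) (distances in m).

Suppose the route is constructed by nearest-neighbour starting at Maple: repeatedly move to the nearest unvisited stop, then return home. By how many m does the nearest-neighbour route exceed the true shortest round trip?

Excess over optimum: 2 m.

Maple: Hollow=5, Denton=7, Elm=10, Easton=14 ⇒ Hollow
Hollow: Denton=10, Elm=11, Easton=19 ⇒ Denton
Denton: Easton=9, Elm=17 ⇒ Easton
Easton: Elm=12 ⇒ Elm
NN route Maple → Hollow → Denton → Easton → Elm → Maple costs 46.
Optimal: Maple → Hollow → Elm → Easton → Denton → Maple costs 44 (by enumerating all 12 distinct tours).
Excess = 46 − 44 = 2.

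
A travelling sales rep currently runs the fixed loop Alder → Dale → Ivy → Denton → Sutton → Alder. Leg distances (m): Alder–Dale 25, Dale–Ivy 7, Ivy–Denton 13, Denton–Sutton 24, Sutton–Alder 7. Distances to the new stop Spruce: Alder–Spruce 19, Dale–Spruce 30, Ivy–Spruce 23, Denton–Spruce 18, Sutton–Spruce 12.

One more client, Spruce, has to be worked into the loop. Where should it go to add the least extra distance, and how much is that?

+6 m — insert Spruce between Denton and Sutton.

Insertion cost between consecutive stops i–j is d(i,Spruce) + d(Spruce,j) − d(i,j):
  between Alder and Dale: 19 + 30 − 25 = 24
  between Dale and Ivy: 30 + 23 − 7 = 46
  between Ivy and Denton: 23 + 18 − 13 = 28
  between Denton and Sutton: 18 + 12 − 24 = 6
  between Sutton and Alder: 12 + 19 − 7 = 24
Cheapest insertion is between Denton and Sutton, adding 6.
New total = 76 + 6 = 82.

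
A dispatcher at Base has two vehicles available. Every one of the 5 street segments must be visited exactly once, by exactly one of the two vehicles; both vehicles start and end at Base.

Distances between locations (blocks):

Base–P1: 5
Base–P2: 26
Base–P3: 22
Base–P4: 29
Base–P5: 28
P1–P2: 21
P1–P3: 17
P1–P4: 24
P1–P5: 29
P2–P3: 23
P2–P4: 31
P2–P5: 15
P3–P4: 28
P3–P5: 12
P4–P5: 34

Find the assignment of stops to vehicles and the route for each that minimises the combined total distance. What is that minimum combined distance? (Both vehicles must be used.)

There are 2^4 − 1 = 15 ways to divide the 5 stops into two non-empty groups. For each, the best each vehicle can do is its own shortest tour through its group:
  {P1} + {P2, P3, P4, P5}: 10 + 109 = 119
  {P2} + {P1, P3, P4, P5}: 52 + 97 = 149
  {P1, P2} + {P3, P4, P5}: 52 + 97 = 149
  {P3} + {P1, P2, P4, P5}: 44 + 103 = 147
  {P1, P3} + {P2, P4, P5}: 44 + 103 = 147
  {P2, P3} + {P1, P4, P5}: 71 + 91 = 162
  … (15 splits in total)
Best: vehicle 1 Base → P1 → Base = 10; vehicle 2 Base → P3 → P5 → P2 → P4 → Base = 109; combined 119.

Minimum combined distance: 119 blocks.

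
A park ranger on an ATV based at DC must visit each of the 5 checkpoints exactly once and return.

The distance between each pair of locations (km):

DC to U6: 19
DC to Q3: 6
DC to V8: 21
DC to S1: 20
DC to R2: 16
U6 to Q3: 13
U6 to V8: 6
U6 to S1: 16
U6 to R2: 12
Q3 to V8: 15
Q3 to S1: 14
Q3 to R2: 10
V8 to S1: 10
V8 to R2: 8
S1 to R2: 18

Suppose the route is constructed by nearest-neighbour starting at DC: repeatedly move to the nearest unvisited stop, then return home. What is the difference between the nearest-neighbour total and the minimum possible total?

Excess over optimum: 2 km.

From DC: Q3=6, R2=16, U6=19, S1=20, V8=21 → choose Q3 (6).
From Q3: R2=10, U6=13, S1=14, V8=15 → choose R2 (10).
From R2: V8=8, U6=12, S1=18 → choose V8 (8).
From V8: U6=6, S1=10 → choose U6 (6).
From U6: S1=16 → choose S1 (16).
NN route DC → Q3 → R2 → V8 → U6 → S1 → DC costs 66.
Optimal: DC → Q3 → S1 → V8 → U6 → R2 → DC costs 64 (by enumerating all 60 distinct tours).
Excess = 66 − 64 = 2.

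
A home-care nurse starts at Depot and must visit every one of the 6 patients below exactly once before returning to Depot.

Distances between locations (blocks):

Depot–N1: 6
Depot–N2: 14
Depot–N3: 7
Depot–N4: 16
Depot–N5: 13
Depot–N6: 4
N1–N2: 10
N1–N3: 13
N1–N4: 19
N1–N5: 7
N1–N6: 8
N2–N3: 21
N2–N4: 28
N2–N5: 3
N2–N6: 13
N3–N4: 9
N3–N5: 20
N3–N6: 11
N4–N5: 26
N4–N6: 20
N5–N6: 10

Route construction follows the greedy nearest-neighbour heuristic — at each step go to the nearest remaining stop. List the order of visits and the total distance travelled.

Nearest-neighbour total = 68 blocks; route Depot → N6 → N1 → N5 → N2 → N3 → N4 → Depot.

Depot → [N6:4 / N1:6 / N3:7 / N5:13 / N2:14 / N4:16] → N6 (4)
N6 → [N1:8 / N5:10 / N3:11 / N2:13 / N4:20] → N1 (8)
N1 → [N5:7 / N2:10 / N3:13 / N4:19] → N5 (7)
N5 → [N2:3 / N3:20 / N4:26] → N2 (3)
N2 → [N3:21 / N4:28] → N3 (21)
N3 → [N4:9] → N4 (9)
Return N4→Depot: 16.
Total = 4 + 8 + 7 + 3 + 21 + 9 + 16 = 68.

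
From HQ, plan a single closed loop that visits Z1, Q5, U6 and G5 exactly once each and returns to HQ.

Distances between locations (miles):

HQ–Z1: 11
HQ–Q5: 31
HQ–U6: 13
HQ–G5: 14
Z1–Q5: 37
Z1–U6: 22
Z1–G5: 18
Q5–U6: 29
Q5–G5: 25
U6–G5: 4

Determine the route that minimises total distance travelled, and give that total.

With 4 stops there are 4!/2 = 12 distinct round trips (a route and its reverse cost the same).
HQ-Z1-Q5-U6-G5-HQ: 11+37+29+4+14 = 95
HQ-Z1-Q5-G5-U6-HQ: 11+37+25+4+13 = 90
HQ-Z1-U6-Q5-G5-HQ: 11+22+29+25+14 = 101
HQ-Z1-U6-G5-Q5-HQ: 11+22+4+25+31 = 93
HQ-Z1-G5-Q5-U6-HQ: 11+18+25+29+13 = 96
HQ-Z1-G5-U6-Q5-HQ: 11+18+4+29+31 = 93
HQ-Q5-Z1-U6-G5-HQ: 31+37+22+4+14 = 108
HQ-Q5-Z1-G5-U6-HQ: 31+37+18+4+13 = 103
HQ-Q5-U6-Z1-G5-HQ: 31+29+22+18+14 = 114
HQ-Q5-G5-Z1-U6-HQ: 31+25+18+22+13 = 109
HQ-U6-Z1-Q5-G5-HQ: 13+22+37+25+14 = 111
HQ-U6-Q5-Z1-G5-HQ: 13+29+37+18+14 = 111
The minimum is 90.
One optimal route: HQ → Z1 → Q5 → G5 → U6 → HQ (or its reverse).

Shortest round trip = 90 miles.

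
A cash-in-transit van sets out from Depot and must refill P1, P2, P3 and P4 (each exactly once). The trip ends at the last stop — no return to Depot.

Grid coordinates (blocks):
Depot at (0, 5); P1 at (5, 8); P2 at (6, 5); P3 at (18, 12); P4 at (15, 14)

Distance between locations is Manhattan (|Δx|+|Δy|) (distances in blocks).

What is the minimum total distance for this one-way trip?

There are 4! = 24 possible orderings.
Depot → P1 → P2 → P3 → P4: 8+4+19+5 = 36
Depot → P1 → P2 → P4 → P3: 8+4+18+5 = 35
Depot → P1 → P3 → P2 → P4: 8+17+19+18 = 62
Depot → P1 → P3 → P4 → P2: 8+17+5+18 = 48
Depot → P1 → P4 → P2 → P3: 8+16+18+19 = 61
Depot → P1 → P4 → P3 → P2: 8+16+5+19 = 48
Depot → P2 → P1 → P3 → P4: 6+4+17+5 = 32
Depot → P2 → P1 → P4 → P3: 6+4+16+5 = 31
Depot → P2 → P3 → P1 → P4: 6+19+17+16 = 58
Depot → P2 → P3 → P4 → P1: 6+19+5+16 = 46
Depot → P2 → P4 → P1 → P3: 6+18+16+17 = 57
Depot → P2 → P4 → P3 → P1: 6+18+5+17 = 46
Depot → P3 → P1 → P2 → P4: 25+17+4+18 = 64
Depot → P3 → P1 → P4 → P2: 25+17+16+18 = 76
… (10 more)
The minimum is 31.
One shortest path: Depot → P2 → P1 → P4 → P3.

31 blocks — the minimum one-way total.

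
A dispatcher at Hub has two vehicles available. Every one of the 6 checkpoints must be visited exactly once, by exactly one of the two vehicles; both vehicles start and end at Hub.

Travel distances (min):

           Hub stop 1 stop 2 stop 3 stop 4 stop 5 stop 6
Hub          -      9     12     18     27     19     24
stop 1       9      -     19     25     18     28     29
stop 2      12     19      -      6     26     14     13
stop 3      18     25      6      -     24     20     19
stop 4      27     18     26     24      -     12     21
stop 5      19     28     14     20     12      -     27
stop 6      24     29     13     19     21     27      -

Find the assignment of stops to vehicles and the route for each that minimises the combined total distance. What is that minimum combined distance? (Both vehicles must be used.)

Check every non-empty split of the stops between the two vehicles; for each half take its own optimal tour:
  {stop 1} + {stop 2, stop 3, stop 4, stop 5, stop 6}: 18 + 89 = 107
  {stop 2} + {stop 1, stop 3, stop 4, stop 5, stop 6}: 24 + 102 = 126
  {stop 1, stop 2} + {stop 3, stop 4, stop 5, stop 6}: 40 + 89 = 129
  {stop 3} + {stop 1, stop 2, stop 4, stop 5, stop 6}: 36 + 90 = 126
  {stop 1, stop 3} + {stop 2, stop 4, stop 5, stop 6}: 52 + 77 = 129
  {stop 2, stop 3} + {stop 1, stop 4, stop 5, stop 6}: 36 + 90 = 126
  … (31 splits in total)
Best: vehicle 1 Hub → stop 1 → Hub = 18; vehicle 2 Hub → stop 2 → stop 3 → stop 6 → stop 4 → stop 5 → Hub = 89; combined 107.

107 min — the smallest possible combined total.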